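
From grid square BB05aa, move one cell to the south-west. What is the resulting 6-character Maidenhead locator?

Longitude subsquare a = 0; −1 → -1, wraps to 23 = x, carry into square.
Longitude square 0; −1 → -1, wraps to 9, carry into field.
Longitude field B = 1; −1 → 0 = A.
Latitude subsquare a = 0; −1 → -1, wraps to 23 = x, carry into square.
Latitude square 5; −1 → 4.

AB94xx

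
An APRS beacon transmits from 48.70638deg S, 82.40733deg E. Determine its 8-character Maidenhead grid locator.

NE11eh80

Add 180° to longitude and 90° to latitude: 262.40733, 41.29362.
Field: lon ⌊262.40733/20⌋ = 13 → N; lat ⌊41.29362/10⌋ = 4 → E.
Square: lon ⌊2.40733/2⌋ = 1; lat ⌊1.29362/1⌋ = 1.
Subsquare: lon ⌊0.40733/0.0833333⌋ = 4 → e; lat ⌊0.29362/0.0416667⌋ = 7 → h.
Extended square: lon ⌊0.07400/0.00833333⌋ = 8; lat ⌊0.00195/0.00416667⌋ = 0.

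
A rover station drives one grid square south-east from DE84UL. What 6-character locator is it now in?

Longitude subsquare u = 20; +1 → 21 = v.
Latitude subsquare l = 11; −1 → 10 = k.

DE84vk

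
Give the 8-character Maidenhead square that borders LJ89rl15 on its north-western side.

LJ89rl06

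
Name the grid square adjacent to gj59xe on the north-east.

Longitude subsquare x = 23; +1 → 24, wraps to 0 = a, carry into square.
Longitude square 5; +1 → 6.
Latitude subsquare e = 4; +1 → 5 = f.

GJ69af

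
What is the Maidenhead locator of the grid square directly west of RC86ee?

Longitude subsquare e = 4; −1 → 3 = d.
The latitude characters are unchanged.

RC86de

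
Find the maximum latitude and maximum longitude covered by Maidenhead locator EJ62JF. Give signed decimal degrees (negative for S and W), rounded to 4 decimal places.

2.2500, -87.1667

Field E=4, J=9: +4·20° lon, +9·10° lat → SW at lon -100°, lat 0°.
Square 6, 2: +6·2° lon, +2·1° lat → SW at lon -88°, lat 2°.
Subsquare j=9, f=5: +9·0.0833333° lon, +5·0.0416667° lat → SW at lon -87.25°, lat 2.20833°.
Cell spans 0.0833333° lon × 0.0416667° lat. NE corner is SW corner plus one full cell.
latitude 2.2500, longitude -87.1667.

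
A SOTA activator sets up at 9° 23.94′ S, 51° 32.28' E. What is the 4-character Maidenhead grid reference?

Add 180° to longitude and 90° to latitude: 231.54, 80.60.
Field: lon ⌊231.54/20⌋ = 11 → L; lat ⌊80.60/10⌋ = 8 → I.
Square: lon ⌊11.54/2⌋ = 5; lat ⌊0.60/1⌋ = 0.

LI50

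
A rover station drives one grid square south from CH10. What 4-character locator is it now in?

CG19

Latitude square 0; −1 → -1, wraps to 9, carry into field.
Latitude field H = 7; −1 → 6 = G.
The longitude characters are unchanged.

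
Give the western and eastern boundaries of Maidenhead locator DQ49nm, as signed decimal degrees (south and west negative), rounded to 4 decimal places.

Field D=3, Q=16: +3·20° lon, +16·10° lat → SW at lon -120°, lat 70°.
Square 4, 9: +4·2° lon, +9·1° lat → SW at lon -112°, lat 79°.
Subsquare n=13, m=12: +13·0.0833333° lon, +12·0.0416667° lat → SW at lon -110.917°, lat 79.5°.
Cell spans 0.0833333° lon × 0.0416667° lat.
west -110.9167, east -110.8333.

-110.9167, -110.8333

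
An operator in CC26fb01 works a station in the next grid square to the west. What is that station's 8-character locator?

CC26eb91

Longitude extended square 0; −1 → -1, wraps to 9, carry into subsquare.
Longitude subsquare f = 5; −1 → 4 = e.
The latitude characters are unchanged.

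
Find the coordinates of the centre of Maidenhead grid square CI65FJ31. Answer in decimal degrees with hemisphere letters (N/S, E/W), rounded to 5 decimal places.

4.61875° S, 127.55417° W

Field C=2, I=8: +2·20° lon, +8·10° lat → SW at lon -140°, lat -10°.
Square 6, 5: +6·2° lon, +5·1° lat → SW at lon -128°, lat -5°.
Subsquare f=5, j=9: +5·0.0833333° lon, +9·0.0416667° lat → SW at lon -127.583°, lat -4.625°.
Extended square 3, 1: +3·0.00833333° lon, +1·0.00416667° lat → SW at lon -127.558°, lat -4.62083°.
Cell spans 0.00833333° lon × 0.00416667° lat. Centre is SW corner plus half of each.
latitude 4.61875° S, longitude 127.55417° W.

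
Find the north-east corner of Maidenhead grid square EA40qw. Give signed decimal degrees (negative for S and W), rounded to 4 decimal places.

Field E=4, A=0: +4·20° lon, +0·10° lat → SW at lon -100°, lat -90°.
Square 4, 0: +4·2° lon, +0·1° lat → SW at lon -92°, lat -90°.
Subsquare q=16, w=22: +16·0.0833333° lon, +22·0.0416667° lat → SW at lon -90.6667°, lat -89.0833°.
Cell spans 0.0833333° lon × 0.0416667° lat. NE corner is SW corner plus one full cell.
latitude -89.0417, longitude -90.5833.

-89.0417, -90.5833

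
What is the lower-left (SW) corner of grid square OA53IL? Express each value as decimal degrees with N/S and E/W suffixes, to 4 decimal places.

Field O=14, A=0: +14·20° lon, +0·10° lat → SW at lon 100°, lat -90°.
Square 5, 3: +5·2° lon, +3·1° lat → SW at lon 110°, lat -87°.
Subsquare i=8, l=11: +8·0.0833333° lon, +11·0.0416667° lat → SW at lon 110.667°, lat -86.5417°.
latitude 86.5417° S, longitude 110.6667° E.

86.5417° S, 110.6667° E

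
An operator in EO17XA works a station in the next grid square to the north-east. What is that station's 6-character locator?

EO27ab

Longitude subsquare x = 23; +1 → 24, wraps to 0 = a, carry into square.
Longitude square 1; +1 → 2.
Latitude subsquare a = 0; +1 → 1 = b.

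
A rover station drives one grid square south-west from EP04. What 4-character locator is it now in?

DP93

Longitude square 0; −1 → -1, wraps to 9, carry into field.
Longitude field E = 4; −1 → 3 = D.
Latitude square 4; −1 → 3.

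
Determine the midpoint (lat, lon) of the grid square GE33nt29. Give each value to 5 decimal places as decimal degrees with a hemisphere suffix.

46.16875° S, 52.89583° W

Field G=6, E=4: +6·20° lon, +4·10° lat → SW at lon -60°, lat -50°.
Square 3, 3: +3·2° lon, +3·1° lat → SW at lon -54°, lat -47°.
Subsquare n=13, t=19: +13·0.0833333° lon, +19·0.0416667° lat → SW at lon -52.9167°, lat -46.2083°.
Extended square 2, 9: +2·0.00833333° lon, +9·0.00416667° lat → SW at lon -52.9°, lat -46.1708°.
Cell spans 0.00833333° lon × 0.00416667° lat. Centre is SW corner plus half of each.
latitude 46.16875° S, longitude 52.89583° W.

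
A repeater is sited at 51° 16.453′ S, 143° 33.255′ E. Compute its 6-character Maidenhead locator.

QD18sr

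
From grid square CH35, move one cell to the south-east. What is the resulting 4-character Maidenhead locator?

Longitude square 3; +1 → 4.
Latitude square 5; −1 → 4.

CH44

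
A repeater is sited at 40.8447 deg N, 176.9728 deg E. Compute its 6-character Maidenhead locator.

RN80lu

Add 180° to longitude and 90° to latitude: 356.9728, 130.8447.
Field: 356.9728/20 → 17 → R, 130.8447/10 → 13 → N; chars RN.
Square: 16.9728/2 → 8, 0.8447/1 → 0; chars 80.
Subsquare: 0.9728/0.0833333 → 11 → l, 0.8447/0.0416667 → 20 → u; chars lu.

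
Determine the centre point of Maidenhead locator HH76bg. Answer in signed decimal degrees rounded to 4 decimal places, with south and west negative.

-13.7292, -25.8750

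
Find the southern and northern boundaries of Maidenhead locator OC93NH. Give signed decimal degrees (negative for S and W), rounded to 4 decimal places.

-66.7083, -66.6667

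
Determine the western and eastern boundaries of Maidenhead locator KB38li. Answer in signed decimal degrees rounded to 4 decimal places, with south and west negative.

26.9167, 27.0000

Field K=10, B=1: +10·20° lon, +1·10° lat → SW at lon 20°, lat -80°.
Square 3, 8: +3·2° lon, +8·1° lat → SW at lon 26°, lat -72°.
Subsquare l=11, i=8: +11·0.0833333° lon, +8·0.0416667° lat → SW at lon 26.9167°, lat -71.6667°.
Cell spans 0.0833333° lon × 0.0416667° lat.
west 26.9167, east 27.0000.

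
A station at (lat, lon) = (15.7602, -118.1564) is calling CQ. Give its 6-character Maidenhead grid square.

DK05ws

Add 180° to longitude and 90° to latitude: 61.8436, 105.7602.
Field (20°×10°, letters A–R): 61.8436/20 → 3 → D, 105.7602/10 → 10 → K; chars DK.
Square (2°×1°, digits 0–9): 1.8436/2 → 0, 5.7602/1 → 5; chars 05.
Subsquare (5′×2.5′, letters a–x): 1.8436/0.0833333 → 22 → w, 0.7602/0.0416667 → 18 → s; chars ws.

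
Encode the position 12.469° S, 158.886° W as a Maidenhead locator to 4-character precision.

BH07

Offset from 180°W / 90°S: lon 21.11°, lat 77.53°.
Field: lon ⌊21.11/20⌋ = 1 → B; lat ⌊77.53/10⌋ = 7 → H.
Square: lon ⌊1.11/2⌋ = 0; lat ⌊7.53/1⌋ = 7.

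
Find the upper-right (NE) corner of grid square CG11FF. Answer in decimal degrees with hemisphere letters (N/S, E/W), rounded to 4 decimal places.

28.7500° S, 137.5000° W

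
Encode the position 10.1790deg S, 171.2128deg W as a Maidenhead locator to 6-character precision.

AH49jt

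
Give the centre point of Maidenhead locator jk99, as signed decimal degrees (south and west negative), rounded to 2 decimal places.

19.50, 19.00

Field J=9, K=10: +9·20° lon, +10·10° lat → SW at lon 0°, lat 10°.
Square 9, 9: +9·2° lon, +9·1° lat → SW at lon 18°, lat 19°.
Cell spans 2° lon × 1° lat. Centre is SW corner plus half of each.
latitude 19.50, longitude 19.00.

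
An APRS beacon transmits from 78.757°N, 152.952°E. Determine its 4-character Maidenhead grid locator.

QQ68

Shift to the Maidenhead origin (180°W, 90°S): lon 332.95, lat 168.76.
Field: lon ⌊332.95/20⌋ = 16 → Q; lat ⌊168.76/10⌋ = 16 → Q.
Square: lon ⌊12.95/2⌋ = 6; lat ⌊8.76/1⌋ = 8.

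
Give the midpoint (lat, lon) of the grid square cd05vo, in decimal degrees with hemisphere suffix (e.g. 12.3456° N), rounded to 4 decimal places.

Field C=2, D=3: +2·20° lon, +3·10° lat → SW at lon -140°, lat -60°.
Square 0, 5: +0·2° lon, +5·1° lat → SW at lon -140°, lat -55°.
Subsquare v=21, o=14: +21·0.0833333° lon, +14·0.0416667° lat → SW at lon -138.25°, lat -54.4167°.
Cell spans 0.0833333° lon × 0.0416667° lat. Centre is SW corner plus half of each.
latitude 54.3958° S, longitude 138.2083° W.

54.3958° S, 138.2083° W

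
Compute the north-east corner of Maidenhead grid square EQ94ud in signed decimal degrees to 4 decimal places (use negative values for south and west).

74.1667, -80.2500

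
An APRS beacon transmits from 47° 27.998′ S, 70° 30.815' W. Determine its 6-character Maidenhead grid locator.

Offset from 180°W / 90°S: lon 109.4864°, lat 42.5334°.
Field: 109.4864/20 → 5 → F, 42.5334/10 → 4 → E; chars FE.
Square: 9.4864/2 → 4, 2.5334/1 → 2; chars 42.
Subsquare: 1.4864/0.0833333 → 17 → r, 0.5334/0.0416667 → 12 → m; chars rm.

FE42rm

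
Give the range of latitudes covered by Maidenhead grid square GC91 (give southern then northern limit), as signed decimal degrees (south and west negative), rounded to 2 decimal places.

-69.00, -68.00

Field G=6, C=2: +6·20° lon, +2·10° lat → SW at lon -60°, lat -70°.
Square 9, 1: +9·2° lon, +1·1° lat → SW at lon -42°, lat -69°.
Cell spans 2° lon × 1° lat.
south -69.00, north -68.00.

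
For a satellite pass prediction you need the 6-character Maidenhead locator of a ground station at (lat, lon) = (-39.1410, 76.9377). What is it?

MF80lu

Offset from 180°W / 90°S: lon 256.9377°, lat 50.8590°.
Field: lon ⌊256.9377/20⌋ = 12 → M; lat ⌊50.8590/10⌋ = 5 → F.
Square: lon ⌊16.9377/2⌋ = 8; lat ⌊0.8590/1⌋ = 0.
Subsquare: lon ⌊0.9377/0.0833333⌋ = 11 → l; lat ⌊0.8590/0.0416667⌋ = 20 → u.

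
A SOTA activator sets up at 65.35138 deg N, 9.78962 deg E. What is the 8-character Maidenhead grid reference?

JP45vi44

Add 180° to longitude and 90° to latitude: 189.78962, 155.35138.
Field: lon ⌊189.78962/20⌋ = 9 → J; lat ⌊155.35138/10⌋ = 15 → P.
Square: lon ⌊9.78962/2⌋ = 4; lat ⌊5.35138/1⌋ = 5.
Subsquare: lon ⌊1.78962/0.0833333⌋ = 21 → v; lat ⌊0.35138/0.0416667⌋ = 8 → i.
Extended square: lon ⌊0.03962/0.00833333⌋ = 4; lat ⌊0.01805/0.00416667⌋ = 4.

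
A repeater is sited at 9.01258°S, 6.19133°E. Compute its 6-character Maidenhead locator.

JI30cx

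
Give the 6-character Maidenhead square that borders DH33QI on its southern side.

Latitude subsquare i = 8; −1 → 7 = h.
The longitude characters are unchanged.

DH33qh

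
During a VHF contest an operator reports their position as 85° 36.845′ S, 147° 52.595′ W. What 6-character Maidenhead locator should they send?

BA64bj

Shift to the Maidenhead origin (180°W, 90°S): lon 32.1234, lat 4.3859.
Field: lon ⌊32.1234/20⌋ = 1 → B; lat ⌊4.3859/10⌋ = 0 → A.
Square: lon ⌊12.1234/2⌋ = 6; lat ⌊4.3859/1⌋ = 4.
Subsquare: lon ⌊0.1234/0.0833333⌋ = 1 → b; lat ⌊0.3859/0.0416667⌋ = 9 → j.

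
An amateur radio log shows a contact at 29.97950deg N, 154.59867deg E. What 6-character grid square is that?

QL79hx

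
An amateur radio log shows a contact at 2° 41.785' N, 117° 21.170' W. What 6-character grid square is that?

Add 180° to longitude and 90° to latitude: 62.6472, 92.6964.
Field: lon ⌊62.6472/20⌋ = 3 → D; lat ⌊92.6964/10⌋ = 9 → J.
Square: lon ⌊2.6472/2⌋ = 1; lat ⌊2.6964/1⌋ = 2.
Subsquare: lon ⌊0.6472/0.0833333⌋ = 7 → h; lat ⌊0.6964/0.0416667⌋ = 16 → q.

DJ12hq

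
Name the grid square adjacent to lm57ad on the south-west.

LM47xc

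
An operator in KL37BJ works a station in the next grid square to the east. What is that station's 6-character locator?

Longitude subsquare b = 1; +1 → 2 = c.
The latitude characters are unchanged.

KL37cj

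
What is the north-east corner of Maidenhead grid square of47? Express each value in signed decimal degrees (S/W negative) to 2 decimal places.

-32.00, 110.00

Field O=14, F=5: +14·20° lon, +5·10° lat → SW at lon 100°, lat -40°.
Square 4, 7: +4·2° lon, +7·1° lat → SW at lon 108°, lat -33°.
Cell spans 2° lon × 1° lat. NE corner is SW corner plus one full cell.
latitude -32.00, longitude 110.00.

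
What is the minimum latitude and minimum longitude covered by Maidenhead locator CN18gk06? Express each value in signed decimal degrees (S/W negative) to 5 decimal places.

Field C=2, N=13: +2·20° lon, +13·10° lat → SW at lon -140°, lat 40°.
Square 1, 8: +1·2° lon, +8·1° lat → SW at lon -138°, lat 48°.
Subsquare g=6, k=10: +6·0.0833333° lon, +10·0.0416667° lat → SW at lon -137.5°, lat 48.4167°.
Extended square 0, 6: +0·0.00833333° lon, +6·0.00416667° lat → SW at lon -137.5°, lat 48.4417°.
latitude 48.44167, longitude -137.50000.

48.44167, -137.50000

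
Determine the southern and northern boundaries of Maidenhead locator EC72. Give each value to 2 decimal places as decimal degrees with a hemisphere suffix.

68.00° S, 67.00° S

Field E=4, C=2: +4·20° lon, +2·10° lat → SW at lon -100°, lat -70°.
Square 7, 2: +7·2° lon, +2·1° lat → SW at lon -86°, lat -68°.
Cell spans 2° lon × 1° lat.
south 68.00° S, north 67.00° S.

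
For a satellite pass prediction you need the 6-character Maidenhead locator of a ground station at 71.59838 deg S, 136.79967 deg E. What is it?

Add 180° to longitude and 90° to latitude: 316.7997, 18.4016.
Field: 316.7997/20 → 15 → P, 18.4016/10 → 1 → B; chars PB.
Square: 16.7997/2 → 8, 8.4016/1 → 8; chars 88.
Subsquare: 0.7997/0.0833333 → 9 → j, 0.4016/0.0416667 → 9 → j; chars jj.

PB88jj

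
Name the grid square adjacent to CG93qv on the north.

CG93qw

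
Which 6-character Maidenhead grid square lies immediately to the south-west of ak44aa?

Longitude subsquare a = 0; −1 → -1, wraps to 23 = x, carry into square.
Longitude square 4; −1 → 3.
Latitude subsquare a = 0; −1 → -1, wraps to 23 = x, carry into square.
Latitude square 4; −1 → 3.

AK33xx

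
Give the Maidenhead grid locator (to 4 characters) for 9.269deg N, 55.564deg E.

Add 180° to longitude and 90° to latitude: 235.56, 99.27.
Field (20°×10°, letters A–R): lon ⌊235.56/20⌋ = 11 → L; lat ⌊99.27/10⌋ = 9 → J.
Square (2°×1°, digits 0–9): lon ⌊15.56/2⌋ = 7; lat ⌊9.27/1⌋ = 9.

LJ79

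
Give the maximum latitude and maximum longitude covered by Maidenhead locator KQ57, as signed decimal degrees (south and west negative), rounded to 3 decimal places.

Field K=10, Q=16: +10·20° lon, +16·10° lat → SW at lon 20°, lat 70°.
Square 5, 7: +5·2° lon, +7·1° lat → SW at lon 30°, lat 77°.
Cell spans 2° lon × 1° lat. NE corner is SW corner plus one full cell.
latitude 78.000, longitude 32.000.

78.000, 32.000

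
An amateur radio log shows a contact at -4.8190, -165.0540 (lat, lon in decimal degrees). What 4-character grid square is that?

AI75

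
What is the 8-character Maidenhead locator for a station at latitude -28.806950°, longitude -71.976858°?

Shift to the Maidenhead origin (180°W, 90°S): lon 108.02314, lat 61.19305.
Field: lon ⌊108.02314/20⌋ = 5 → F; lat ⌊61.19305/10⌋ = 6 → G.
Square: lon ⌊8.02314/2⌋ = 4; lat ⌊1.19305/1⌋ = 1.
Subsquare: lon ⌊0.02314/0.0833333⌋ = 0 → a; lat ⌊0.19305/0.0416667⌋ = 4 → e.
Extended square: lon ⌊0.02314/0.00833333⌋ = 2; lat ⌊0.02638/0.00416667⌋ = 6.

FG41ae26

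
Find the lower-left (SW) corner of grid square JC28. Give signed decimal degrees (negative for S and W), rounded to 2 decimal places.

-62.00, 4.00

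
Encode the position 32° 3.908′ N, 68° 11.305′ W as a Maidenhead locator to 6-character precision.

FM52vb

Offset from 180°W / 90°S: lon 111.8116°, lat 122.0651°.
Field: 111.8116/20 → 5 → F, 122.0651/10 → 12 → M; chars FM.
Square: 11.8116/2 → 5, 2.0651/1 → 2; chars 52.
Subsquare: 1.8116/0.0833333 → 21 → v, 0.0651/0.0416667 → 1 → b; chars vb.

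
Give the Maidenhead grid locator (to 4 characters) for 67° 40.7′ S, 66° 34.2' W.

FC62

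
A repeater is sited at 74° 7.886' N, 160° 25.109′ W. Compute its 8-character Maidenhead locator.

AQ94sd91

Offset from 180°W / 90°S: lon 19.58152°, lat 164.13143°.
Field (20°×10°, letters A–R): lon ⌊19.58152/20⌋ = 0 → A; lat ⌊164.13143/10⌋ = 16 → Q.
Square (2°×1°, digits 0–9): lon ⌊19.58152/2⌋ = 9; lat ⌊4.13143/1⌋ = 4.
Subsquare (5′×2.5′, letters a–x): lon ⌊1.58152/0.0833333⌋ = 18 → s; lat ⌊0.13143/0.0416667⌋ = 3 → d.
Extended square (30″×15″, digits 0–9): lon ⌊0.08152/0.00833333⌋ = 9; lat ⌊0.00643/0.00416667⌋ = 1.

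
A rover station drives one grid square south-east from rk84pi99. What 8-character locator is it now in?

Longitude extended square 9; +1 → 10, wraps to 0, carry into subsquare.
Longitude subsquare p = 15; +1 → 16 = q.
Latitude extended square 9; −1 → 8.

RK84qi08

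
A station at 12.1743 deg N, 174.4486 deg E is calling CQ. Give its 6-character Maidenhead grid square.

RK72fe

Offset from 180°W / 90°S: lon 354.4486°, lat 102.1743°.
Field (20°×10°, letters A–R): lon ⌊354.4486/20⌋ = 17 → R; lat ⌊102.1743/10⌋ = 10 → K.
Square (2°×1°, digits 0–9): lon ⌊14.4486/2⌋ = 7; lat ⌊2.1743/1⌋ = 2.
Subsquare (5′×2.5′, letters a–x): lon ⌊0.4486/0.0833333⌋ = 5 → f; lat ⌊0.1743/0.0416667⌋ = 4 → e.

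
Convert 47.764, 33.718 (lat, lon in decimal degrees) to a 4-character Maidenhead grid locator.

Shift to the Maidenhead origin (180°W, 90°S): lon 213.72, lat 137.76.
Field (20°×10°, letters A–R): 213.72/20 → 10 → K, 137.76/10 → 13 → N; chars KN.
Square (2°×1°, digits 0–9): 13.72/2 → 6, 7.76/1 → 7; chars 67.

KN67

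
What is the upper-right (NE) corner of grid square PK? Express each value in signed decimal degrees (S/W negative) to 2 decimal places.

Field P=15, K=10: +15·20° lon, +10·10° lat → SW at lon 120°, lat 10°.
Cell spans 20° lon × 10° lat. NE corner is SW corner plus one full cell.
latitude 20.00, longitude 140.00.

20.00, 140.00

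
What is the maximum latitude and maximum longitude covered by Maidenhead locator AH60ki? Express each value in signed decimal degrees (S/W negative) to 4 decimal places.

Field A=0, H=7: +0·20° lon, +7·10° lat → SW at lon -180°, lat -20°.
Square 6, 0: +6·2° lon, +0·1° lat → SW at lon -168°, lat -20°.
Subsquare k=10, i=8: +10·0.0833333° lon, +8·0.0416667° lat → SW at lon -167.167°, lat -19.6667°.
Cell spans 0.0833333° lon × 0.0416667° lat. NE corner is SW corner plus one full cell.
latitude -19.6250, longitude -167.0833.

-19.6250, -167.0833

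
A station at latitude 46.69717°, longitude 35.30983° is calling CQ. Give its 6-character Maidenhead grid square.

KN76pq

Offset from 180°W / 90°S: lon 215.3098°, lat 136.6972°.
Field: lon ⌊215.3098/20⌋ = 10 → K; lat ⌊136.6972/10⌋ = 13 → N.
Square: lon ⌊15.3098/2⌋ = 7; lat ⌊6.6972/1⌋ = 6.
Subsquare: lon ⌊1.3098/0.0833333⌋ = 15 → p; lat ⌊0.6972/0.0416667⌋ = 16 → q.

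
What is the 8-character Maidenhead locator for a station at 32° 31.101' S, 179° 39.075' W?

Shift to the Maidenhead origin (180°W, 90°S): lon 0.34875, lat 57.48165.
Field: 0.34875/20 → 0 → A, 57.48165/10 → 5 → F; chars AF.
Square: 0.34875/2 → 0, 7.48165/1 → 7; chars 07.
Subsquare: 0.34875/0.0833333 → 4 → e, 0.48165/0.0416667 → 11 → l; chars el.
Extended square: 0.01542/0.00833333 → 1, 0.02332/0.00416667 → 5; chars 15.

AF07el15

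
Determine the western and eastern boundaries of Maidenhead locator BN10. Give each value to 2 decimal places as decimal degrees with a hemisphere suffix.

Field B=1, N=13: +1·20° lon, +13·10° lat → SW at lon -160°, lat 40°.
Square 1, 0: +1·2° lon, +0·1° lat → SW at lon -158°, lat 40°.
Cell spans 2° lon × 1° lat.
west 158.00° W, east 156.00° W.

158.00° W, 156.00° W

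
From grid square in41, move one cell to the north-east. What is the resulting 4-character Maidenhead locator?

IN52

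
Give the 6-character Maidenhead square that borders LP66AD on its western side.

LP56xd

Longitude subsquare a = 0; −1 → -1, wraps to 23 = x, carry into square.
Longitude square 6; −1 → 5.
The latitude characters are unchanged.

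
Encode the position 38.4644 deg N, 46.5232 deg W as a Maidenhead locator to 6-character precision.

GM68rl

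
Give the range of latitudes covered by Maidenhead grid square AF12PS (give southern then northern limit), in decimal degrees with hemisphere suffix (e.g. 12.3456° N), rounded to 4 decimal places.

Field A=0, F=5: +0·20° lon, +5·10° lat → SW at lon -180°, lat -40°.
Square 1, 2: +1·2° lon, +2·1° lat → SW at lon -178°, lat -38°.
Subsquare p=15, s=18: +15·0.0833333° lon, +18·0.0416667° lat → SW at lon -176.75°, lat -37.25°.
Cell spans 0.0833333° lon × 0.0416667° lat.
south 37.2500° S, north 37.2083° S.

37.2500° S, 37.2083° S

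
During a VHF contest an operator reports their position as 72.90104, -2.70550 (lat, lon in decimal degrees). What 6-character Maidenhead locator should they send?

IQ82pv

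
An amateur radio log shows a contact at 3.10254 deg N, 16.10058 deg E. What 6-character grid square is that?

Offset from 180°W / 90°S: lon 196.1006°, lat 93.1025°.
Field (20°×10°, letters A–R): lon ⌊196.1006/20⌋ = 9 → J; lat ⌊93.1025/10⌋ = 9 → J.
Square (2°×1°, digits 0–9): lon ⌊16.1006/2⌋ = 8; lat ⌊3.1025/1⌋ = 3.
Subsquare (5′×2.5′, letters a–x): lon ⌊0.1006/0.0833333⌋ = 1 → b; lat ⌊0.1025/0.0416667⌋ = 2 → c.

JJ83bc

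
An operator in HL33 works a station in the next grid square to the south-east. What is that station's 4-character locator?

HL42

Longitude square 3; +1 → 4.
Latitude square 3; −1 → 2.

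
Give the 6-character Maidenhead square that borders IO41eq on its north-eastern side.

IO41fr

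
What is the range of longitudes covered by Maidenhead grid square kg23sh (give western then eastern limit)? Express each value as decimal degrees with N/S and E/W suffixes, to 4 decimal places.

25.5000° E, 25.5833° E

Field K=10, G=6: +10·20° lon, +6·10° lat → SW at lon 20°, lat -30°.
Square 2, 3: +2·2° lon, +3·1° lat → SW at lon 24°, lat -27°.
Subsquare s=18, h=7: +18·0.0833333° lon, +7·0.0416667° lat → SW at lon 25.5°, lat -26.7083°.
Cell spans 0.0833333° lon × 0.0416667° lat.
west 25.5000° E, east 25.5833° E.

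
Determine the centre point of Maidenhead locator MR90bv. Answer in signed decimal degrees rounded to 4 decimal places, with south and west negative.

Field M=12, R=17: +12·20° lon, +17·10° lat → SW at lon 60°, lat 80°.
Square 9, 0: +9·2° lon, +0·1° lat → SW at lon 78°, lat 80°.
Subsquare b=1, v=21: +1·0.0833333° lon, +21·0.0416667° lat → SW at lon 78.0833°, lat 80.875°.
Cell spans 0.0833333° lon × 0.0416667° lat. Centre is SW corner plus half of each.
latitude 80.8958, longitude 78.1250.

80.8958, 78.1250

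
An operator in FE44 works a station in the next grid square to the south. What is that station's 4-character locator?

FE43

Latitude square 4; −1 → 3.
The longitude characters are unchanged.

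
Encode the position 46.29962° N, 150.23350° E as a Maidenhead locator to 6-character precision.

Shift to the Maidenhead origin (180°W, 90°S): lon 330.2335, lat 136.2996.
Field: lon ⌊330.2335/20⌋ = 16 → Q; lat ⌊136.2996/10⌋ = 13 → N.
Square: lon ⌊10.2335/2⌋ = 5; lat ⌊6.2996/1⌋ = 6.
Subsquare: lon ⌊0.2335/0.0833333⌋ = 2 → c; lat ⌊0.2996/0.0416667⌋ = 7 → h.

QN56ch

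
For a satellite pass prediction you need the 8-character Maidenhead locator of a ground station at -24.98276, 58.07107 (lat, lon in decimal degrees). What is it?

LG95aa84

Shift to the Maidenhead origin (180°W, 90°S): lon 238.07107, lat 65.01724.
Field: lon ⌊238.07107/20⌋ = 11 → L; lat ⌊65.01724/10⌋ = 6 → G.
Square: lon ⌊18.07107/2⌋ = 9; lat ⌊5.01724/1⌋ = 5.
Subsquare: lon ⌊0.07107/0.0833333⌋ = 0 → a; lat ⌊0.01724/0.0416667⌋ = 0 → a.
Extended square: lon ⌊0.07107/0.00833333⌋ = 8; lat ⌊0.01724/0.00416667⌋ = 4.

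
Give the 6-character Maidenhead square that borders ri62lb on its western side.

RI62kb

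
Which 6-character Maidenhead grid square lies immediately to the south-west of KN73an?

KN63xm

Longitude subsquare a = 0; −1 → -1, wraps to 23 = x, carry into square.
Longitude square 7; −1 → 6.
Latitude subsquare n = 13; −1 → 12 = m.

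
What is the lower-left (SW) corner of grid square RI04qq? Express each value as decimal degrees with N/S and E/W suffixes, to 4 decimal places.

5.3333° S, 161.3333° E

Field R=17, I=8: +17·20° lon, +8·10° lat → SW at lon 160°, lat -10°.
Square 0, 4: +0·2° lon, +4·1° lat → SW at lon 160°, lat -6°.
Subsquare q=16, q=16: +16·0.0833333° lon, +16·0.0416667° lat → SW at lon 161.333°, lat -5.33333°.
latitude 5.3333° S, longitude 161.3333° E.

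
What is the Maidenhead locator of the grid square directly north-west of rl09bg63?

RL09bg54

Longitude extended square 6; −1 → 5.
Latitude extended square 3; +1 → 4.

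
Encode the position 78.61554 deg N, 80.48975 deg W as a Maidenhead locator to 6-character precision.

EQ98so

Add 180° to longitude and 90° to latitude: 99.5102, 168.6155.
Field: 99.5102/20 → 4 → E, 168.6155/10 → 16 → Q; chars EQ.
Square: 19.5102/2 → 9, 8.6155/1 → 8; chars 98.
Subsquare: 1.5102/0.0833333 → 18 → s, 0.6155/0.0416667 → 14 → o; chars so.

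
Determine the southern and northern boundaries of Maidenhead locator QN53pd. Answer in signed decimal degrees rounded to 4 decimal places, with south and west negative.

Field Q=16, N=13: +16·20° lon, +13·10° lat → SW at lon 140°, lat 40°.
Square 5, 3: +5·2° lon, +3·1° lat → SW at lon 150°, lat 43°.
Subsquare p=15, d=3: +15·0.0833333° lon, +3·0.0416667° lat → SW at lon 151.25°, lat 43.125°.
Cell spans 0.0833333° lon × 0.0416667° lat.
south 43.1250, north 43.1667.

43.1250, 43.1667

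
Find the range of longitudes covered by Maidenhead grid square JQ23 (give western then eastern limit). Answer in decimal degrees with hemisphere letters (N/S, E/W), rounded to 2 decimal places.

Field J=9, Q=16: +9·20° lon, +16·10° lat → SW at lon 0°, lat 70°.
Square 2, 3: +2·2° lon, +3·1° lat → SW at lon 4°, lat 73°.
Cell spans 2° lon × 1° lat.
west 4.00° E, east 6.00° E.

4.00° E, 6.00° E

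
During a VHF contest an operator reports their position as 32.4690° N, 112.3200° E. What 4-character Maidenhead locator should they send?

OM62

Offset from 180°W / 90°S: lon 292.32°, lat 122.47°.
Field: 292.32/20 → 14 → O, 122.47/10 → 12 → M; chars OM.
Square: 12.32/2 → 6, 2.47/1 → 2; chars 62.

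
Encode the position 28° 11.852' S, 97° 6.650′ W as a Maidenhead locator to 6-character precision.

EG11kt

Offset from 180°W / 90°S: lon 82.8892°, lat 61.8025°.
Field: lon ⌊82.8892/20⌋ = 4 → E; lat ⌊61.8025/10⌋ = 6 → G.
Square: lon ⌊2.8892/2⌋ = 1; lat ⌊1.8025/1⌋ = 1.
Subsquare: lon ⌊0.8892/0.0833333⌋ = 10 → k; lat ⌊0.8025/0.0416667⌋ = 19 → t.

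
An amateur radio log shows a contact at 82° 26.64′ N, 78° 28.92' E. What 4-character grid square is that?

MR92

Add 180° to longitude and 90° to latitude: 258.48, 172.44.
Field: lon ⌊258.48/20⌋ = 12 → M; lat ⌊172.44/10⌋ = 17 → R.
Square: lon ⌊18.48/2⌋ = 9; lat ⌊2.44/1⌋ = 2.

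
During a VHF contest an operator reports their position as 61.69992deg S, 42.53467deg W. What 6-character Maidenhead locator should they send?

GC88rh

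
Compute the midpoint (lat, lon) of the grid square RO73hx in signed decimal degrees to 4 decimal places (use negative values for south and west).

53.9792, 174.6250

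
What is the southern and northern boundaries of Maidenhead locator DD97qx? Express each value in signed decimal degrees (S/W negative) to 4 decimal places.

Field D=3, D=3: +3·20° lon, +3·10° lat → SW at lon -120°, lat -60°.
Square 9, 7: +9·2° lon, +7·1° lat → SW at lon -102°, lat -53°.
Subsquare q=16, x=23: +16·0.0833333° lon, +23·0.0416667° lat → SW at lon -100.667°, lat -52.0417°.
Cell spans 0.0833333° lon × 0.0416667° lat.
south -52.0417, north -52.0000.

-52.0417, -52.0000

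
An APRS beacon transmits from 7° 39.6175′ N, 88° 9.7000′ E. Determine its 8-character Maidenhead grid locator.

Shift to the Maidenhead origin (180°W, 90°S): lon 268.16167, lat 97.66029.
Field: 268.16167/20 → 13 → N, 97.66029/10 → 9 → J; chars NJ.
Square: 8.16167/2 → 4, 7.66029/1 → 7; chars 47.
Subsquare: 0.16167/0.0833333 → 1 → b, 0.66029/0.0416667 → 15 → p; chars bp.
Extended square: 0.07833/0.00833333 → 9, 0.03529/0.00416667 → 8; chars 98.

NJ47bp98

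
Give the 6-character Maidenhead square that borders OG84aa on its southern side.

Latitude subsquare a = 0; −1 → -1, wraps to 23 = x, carry into square.
Latitude square 4; −1 → 3.
The longitude characters are unchanged.

OG83ax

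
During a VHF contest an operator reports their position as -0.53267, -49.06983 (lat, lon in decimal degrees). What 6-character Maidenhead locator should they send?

GI59ll

Offset from 180°W / 90°S: lon 130.9302°, lat 89.4673°.
Field: 130.9302/20 → 6 → G, 89.4673/10 → 8 → I; chars GI.
Square: 10.9302/2 → 5, 9.4673/1 → 9; chars 59.
Subsquare: 0.9302/0.0833333 → 11 → l, 0.4673/0.0416667 → 11 → l; chars ll.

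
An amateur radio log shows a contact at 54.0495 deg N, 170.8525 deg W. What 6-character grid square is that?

Add 180° to longitude and 90° to latitude: 9.1475, 144.0495.
Field: lon ⌊9.1475/20⌋ = 0 → A; lat ⌊144.0495/10⌋ = 14 → O.
Square: lon ⌊9.1475/2⌋ = 4; lat ⌊4.0495/1⌋ = 4.
Subsquare: lon ⌊1.1475/0.0833333⌋ = 13 → n; lat ⌊0.0495/0.0416667⌋ = 1 → b.

AO44nb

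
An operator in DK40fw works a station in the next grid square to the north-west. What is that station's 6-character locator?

DK40ex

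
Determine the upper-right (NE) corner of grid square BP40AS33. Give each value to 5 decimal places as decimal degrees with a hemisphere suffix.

60.76667° N, 151.96667° W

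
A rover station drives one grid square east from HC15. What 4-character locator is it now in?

HC25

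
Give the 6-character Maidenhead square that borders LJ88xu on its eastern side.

LJ98au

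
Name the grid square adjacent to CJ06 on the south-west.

BJ95

Longitude square 0; −1 → -1, wraps to 9, carry into field.
Longitude field C = 2; −1 → 1 = B.
Latitude square 6; −1 → 5.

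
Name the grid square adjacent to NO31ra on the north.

Latitude subsquare a = 0; +1 → 1 = b.
The longitude characters are unchanged.

NO31rb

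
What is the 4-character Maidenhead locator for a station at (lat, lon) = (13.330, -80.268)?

Shift to the Maidenhead origin (180°W, 90°S): lon 99.73, lat 103.33.
Field: 99.73/20 → 4 → E, 103.33/10 → 10 → K; chars EK.
Square: 19.73/2 → 9, 3.33/1 → 3; chars 93.

EK93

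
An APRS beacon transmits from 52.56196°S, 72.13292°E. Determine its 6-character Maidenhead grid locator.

MD67bk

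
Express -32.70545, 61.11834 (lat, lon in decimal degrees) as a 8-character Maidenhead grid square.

Add 180° to longitude and 90° to latitude: 241.11834, 57.29455.
Field: lon ⌊241.11834/20⌋ = 12 → M; lat ⌊57.29455/10⌋ = 5 → F.
Square: lon ⌊1.11834/2⌋ = 0; lat ⌊7.29455/1⌋ = 7.
Subsquare: lon ⌊1.11834/0.0833333⌋ = 13 → n; lat ⌊0.29455/0.0416667⌋ = 7 → h.
Extended square: lon ⌊0.03501/0.00833333⌋ = 4; lat ⌊0.00288/0.00416667⌋ = 0.

MF07nh40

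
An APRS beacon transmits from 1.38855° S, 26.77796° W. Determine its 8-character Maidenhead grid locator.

HI68oo66

Offset from 180°W / 90°S: lon 153.22204°, lat 88.61145°.
Field: lon ⌊153.22204/20⌋ = 7 → H; lat ⌊88.61145/10⌋ = 8 → I.
Square: lon ⌊13.22204/2⌋ = 6; lat ⌊8.61145/1⌋ = 8.
Subsquare: lon ⌊1.22204/0.0833333⌋ = 14 → o; lat ⌊0.61145/0.0416667⌋ = 14 → o.
Extended square: lon ⌊0.05537/0.00833333⌋ = 6; lat ⌊0.02812/0.00416667⌋ = 6.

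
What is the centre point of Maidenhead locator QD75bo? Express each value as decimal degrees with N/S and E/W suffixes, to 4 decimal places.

Field Q=16, D=3: +16·20° lon, +3·10° lat → SW at lon 140°, lat -60°.
Square 7, 5: +7·2° lon, +5·1° lat → SW at lon 154°, lat -55°.
Subsquare b=1, o=14: +1·0.0833333° lon, +14·0.0416667° lat → SW at lon 154.083°, lat -54.4167°.
Cell spans 0.0833333° lon × 0.0416667° lat. Centre is SW corner plus half of each.
latitude 54.3958° S, longitude 154.1250° E.

54.3958° S, 154.1250° E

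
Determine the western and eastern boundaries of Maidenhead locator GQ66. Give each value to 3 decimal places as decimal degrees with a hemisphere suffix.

Field G=6, Q=16: +6·20° lon, +16·10° lat → SW at lon -60°, lat 70°.
Square 6, 6: +6·2° lon, +6·1° lat → SW at lon -48°, lat 76°.
Cell spans 2° lon × 1° lat.
west 48.000° W, east 46.000° W.

48.000° W, 46.000° W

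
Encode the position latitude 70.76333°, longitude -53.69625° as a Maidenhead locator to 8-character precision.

Add 180° to longitude and 90° to latitude: 126.30375, 160.76333.
Field (20°×10°, letters A–R): lon ⌊126.30375/20⌋ = 6 → G; lat ⌊160.76333/10⌋ = 16 → Q.
Square (2°×1°, digits 0–9): lon ⌊6.30375/2⌋ = 3; lat ⌊0.76333/1⌋ = 0.
Subsquare (5′×2.5′, letters a–x): lon ⌊0.30375/0.0833333⌋ = 3 → d; lat ⌊0.76333/0.0416667⌋ = 18 → s.
Extended square (30″×15″, digits 0–9): lon ⌊0.05375/0.00833333⌋ = 6; lat ⌊0.01333/0.00416667⌋ = 3.

GQ30ds63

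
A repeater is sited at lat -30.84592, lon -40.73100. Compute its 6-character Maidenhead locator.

GF99pd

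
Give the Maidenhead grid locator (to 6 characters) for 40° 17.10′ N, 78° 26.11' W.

FN00sg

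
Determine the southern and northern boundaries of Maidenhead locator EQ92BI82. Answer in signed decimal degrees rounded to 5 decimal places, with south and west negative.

72.34167, 72.34583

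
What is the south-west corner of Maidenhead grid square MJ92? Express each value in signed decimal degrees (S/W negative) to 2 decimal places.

2.00, 78.00

Field M=12, J=9: +12·20° lon, +9·10° lat → SW at lon 60°, lat 0°.
Square 9, 2: +9·2° lon, +2·1° lat → SW at lon 78°, lat 2°.
latitude 2.00, longitude 78.00.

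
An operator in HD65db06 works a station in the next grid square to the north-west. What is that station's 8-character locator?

HD65cb97

Longitude extended square 0; −1 → -1, wraps to 9, carry into subsquare.
Longitude subsquare d = 3; −1 → 2 = c.
Latitude extended square 6; +1 → 7.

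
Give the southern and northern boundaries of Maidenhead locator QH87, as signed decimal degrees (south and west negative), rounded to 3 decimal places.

-13.000, -12.000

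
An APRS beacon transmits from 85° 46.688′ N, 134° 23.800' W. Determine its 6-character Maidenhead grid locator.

CR25ts

Offset from 180°W / 90°S: lon 45.6033°, lat 175.7781°.
Field: lon ⌊45.6033/20⌋ = 2 → C; lat ⌊175.7781/10⌋ = 17 → R.
Square: lon ⌊5.6033/2⌋ = 2; lat ⌊5.7781/1⌋ = 5.
Subsquare: lon ⌊1.6033/0.0833333⌋ = 19 → t; lat ⌊0.7781/0.0416667⌋ = 18 → s.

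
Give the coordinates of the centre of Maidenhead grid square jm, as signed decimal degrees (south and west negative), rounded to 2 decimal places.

35.00, 10.00

Field J=9, M=12: +9·20° lon, +12·10° lat → SW at lon 0°, lat 30°.
Cell spans 20° lon × 10° lat. Centre is SW corner plus half of each.
latitude 35.00, longitude 10.00.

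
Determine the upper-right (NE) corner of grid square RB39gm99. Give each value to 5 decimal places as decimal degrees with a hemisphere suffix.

Field R=17, B=1: +17·20° lon, +1·10° lat → SW at lon 160°, lat -80°.
Square 3, 9: +3·2° lon, +9·1° lat → SW at lon 166°, lat -71°.
Subsquare g=6, m=12: +6·0.0833333° lon, +12·0.0416667° lat → SW at lon 166.5°, lat -70.5°.
Extended square 9, 9: +9·0.00833333° lon, +9·0.00416667° lat → SW at lon 166.575°, lat -70.4625°.
Cell spans 0.00833333° lon × 0.00416667° lat. NE corner is SW corner plus one full cell.
latitude 70.45833° S, longitude 166.58333° E.

70.45833° S, 166.58333° E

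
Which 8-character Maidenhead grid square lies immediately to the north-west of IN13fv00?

IN13ev91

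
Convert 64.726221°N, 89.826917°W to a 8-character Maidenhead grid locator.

EP54cr04

Add 180° to longitude and 90° to latitude: 90.17308, 154.72622.
Field: 90.17308/20 → 4 → E, 154.72622/10 → 15 → P; chars EP.
Square: 10.17308/2 → 5, 4.72622/1 → 4; chars 54.
Subsquare: 0.17308/0.0833333 → 2 → c, 0.72622/0.0416667 → 17 → r; chars cr.
Extended square: 0.00642/0.00833333 → 0, 0.01789/0.00416667 → 4; chars 04.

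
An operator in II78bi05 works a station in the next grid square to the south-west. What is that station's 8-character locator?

Longitude extended square 0; −1 → -1, wraps to 9, carry into subsquare.
Longitude subsquare b = 1; −1 → 0 = a.
Latitude extended square 5; −1 → 4.

II78ai94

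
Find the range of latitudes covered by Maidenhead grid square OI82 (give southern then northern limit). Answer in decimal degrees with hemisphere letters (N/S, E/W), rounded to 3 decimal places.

Field O=14, I=8: +14·20° lon, +8·10° lat → SW at lon 100°, lat -10°.
Square 8, 2: +8·2° lon, +2·1° lat → SW at lon 116°, lat -8°.
Cell spans 2° lon × 1° lat.
south 8.000° S, north 7.000° S.

8.000° S, 7.000° S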